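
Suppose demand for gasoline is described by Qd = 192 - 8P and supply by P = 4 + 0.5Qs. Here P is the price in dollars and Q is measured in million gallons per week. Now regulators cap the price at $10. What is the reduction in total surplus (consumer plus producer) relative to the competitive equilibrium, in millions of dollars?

125

Rearranging supply gives Qs = 2P - 8. Without the control the market clears where 192 - 8P = 2P - 8, i.e. P* = 20 and Q* = 32.
Because the ceiling (10) lies below the market-clearing price, it is binding.
At P = 10: Qd = 192 - 8·10 = 112 and Qs = 2·10 - 8 = 12.
Quantity traded falls to 12. At Q = 12 the demand price is (192 - 12)/8 = 22.5 and the supply price is (8 + 12)/2 = 10.
Deadweight loss = ½ · (22.5 - 10) · (32 - 12) = ½ · 12.5 · 20 = 125.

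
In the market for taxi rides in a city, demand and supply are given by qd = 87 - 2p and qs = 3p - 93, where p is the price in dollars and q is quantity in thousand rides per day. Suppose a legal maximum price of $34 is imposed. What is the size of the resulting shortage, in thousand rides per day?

10

Setting quantity demanded equal to quantity supplied, 87 - 2p = 3p - 93, gives p* = 36 and q* = 15.
Since 34 < 36, the ceiling is binding.
At p = 34: qd = 87 - 2·34 = 19 and qs = 3·34 - 93 = 9.
Shortage = qd - qs = 19 - 9 = 10.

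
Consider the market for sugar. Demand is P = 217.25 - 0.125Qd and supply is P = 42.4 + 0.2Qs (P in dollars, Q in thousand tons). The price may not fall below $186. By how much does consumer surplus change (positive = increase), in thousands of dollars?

Rearranging demand gives Qd = 1738 - 8P; rearranging supply gives Qs = 5P - 212. In a free market, 1738 - 8P = 5P - 212 gives the equilibrium P* = 150, Q* = 538.
Since 186 > 150, the floor is binding.
At P = 186: Qd = 1738 - 8·186 = 250 and Qs = 5·186 - 212 = 718.
Consumer surplus without the control is ½ · (217.25 - 150) · 538 = 18090.25.
With the floor, consumers buy 250 units at 186, so CS = ½ · (217.25 - 186) · 250 = 3906.25.
Change in consumer surplus = 3906.25 - 18090.25 = -14184.

-14184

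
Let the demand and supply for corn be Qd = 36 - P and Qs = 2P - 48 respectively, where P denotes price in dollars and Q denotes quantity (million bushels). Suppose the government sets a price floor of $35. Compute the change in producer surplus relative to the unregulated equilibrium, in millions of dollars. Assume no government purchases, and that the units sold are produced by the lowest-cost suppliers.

-5.25

Equilibrium: 36 - P = 2P - 48, so 84 = 3P and P* = 28, Q* = 8.
The floor of 35 is above the equilibrium price 28, so it binds.
At P = 35: Qd = 36 - 35 = 1 and Qs = 2·35 - 48 = 22.
Producer surplus without the control is ½ · (28 - 24) · 8 = 16.
With the floor, 1 units are sold at 35. The supply price at Q = 1 is 24.5, so PS = ½ · [(35 - 24) + (35 - 24.5)] · 1 = 10.75.
Change in producer surplus = 10.75 - 16 = -5.25.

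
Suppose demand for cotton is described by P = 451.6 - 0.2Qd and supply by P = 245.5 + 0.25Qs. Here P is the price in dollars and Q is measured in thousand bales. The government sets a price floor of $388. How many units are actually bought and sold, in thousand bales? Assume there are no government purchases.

318

Rearranging demand gives Qd = 2258 - 5P; rearranging supply gives Qs = 4P - 982. Setting quantity demanded equal to quantity supplied, 2258 - 5P = 4P - 982, gives P* = 360 and Q* = 458.
Because the floor (388) lies above the market-clearing price, it is binding.
At P = 388: Qd = 2258 - 5·388 = 318 and Qs = 4·388 - 982 = 570.
The quantity actually transacted is the short side, demand: 318.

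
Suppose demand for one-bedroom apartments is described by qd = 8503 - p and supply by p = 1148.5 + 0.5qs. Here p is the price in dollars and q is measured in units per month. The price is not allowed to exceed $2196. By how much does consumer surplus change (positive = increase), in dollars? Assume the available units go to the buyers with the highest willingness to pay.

-1001052

Rearranging supply gives qs = 2p - 2297. In a free market, 8503 - p = 2p - 2297 gives the equilibrium p* = 3600, q* = 4903.
Because the ceiling (2196) lies below the market-clearing price, it is binding.
At p = 2196: qd = 8503 - 2196 = 6307 and qs = 2·2196 - 2297 = 2095.
Consumer surplus without the control is ½ · (8503 - 3600) · 4903 = 12019704.5.
With the ceiling, 2095 units are sold at 2196 (assume they go to the highest-value buyers). The demand price at q = 2095 is 6408, so CS = ½ · [(8503 - 2196) + (6408 - 2196)] · 2095 = 11018652.5.
Change in consumer surplus = 11018652.5 - 12019704.5 = -1001052.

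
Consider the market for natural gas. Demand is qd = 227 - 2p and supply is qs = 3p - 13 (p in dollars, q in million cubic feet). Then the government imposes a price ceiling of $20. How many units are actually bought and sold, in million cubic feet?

47

In a free market, 227 - 2p = 3p - 13 gives the equilibrium p* = 48, q* = 131.
Since 20 < 48, the ceiling is binding.
At p = 20: qd = 227 - 2·20 = 187 and qs = 3·20 - 13 = 47.
The quantity actually transacted is the short side, supply: 47.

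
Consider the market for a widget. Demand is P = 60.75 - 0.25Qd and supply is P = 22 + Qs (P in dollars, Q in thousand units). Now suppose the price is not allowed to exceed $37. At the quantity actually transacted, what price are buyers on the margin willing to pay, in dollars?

57

Rearranging demand gives Qd = 243 - 4P; rearranging supply gives Qs = P - 22. In a free market, 243 - 4P = P - 22 gives the equilibrium P* = 53, Q* = 31.
Because the ceiling (37) lies below the market-clearing price, it is binding.
At P = 37: Qd = 243 - 4·37 = 95 and Qs = 37 - 22 = 15.
Only 15 units reach the market. On the demand curve, the marginal buyer's willingness to pay at Q = 15 is (243 - 15)/4 = 57.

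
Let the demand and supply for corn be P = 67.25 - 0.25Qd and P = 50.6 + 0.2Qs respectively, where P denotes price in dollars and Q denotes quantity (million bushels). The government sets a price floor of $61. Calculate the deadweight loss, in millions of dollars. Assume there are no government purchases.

Rearranging demand gives Qd = 269 - 4P; rearranging supply gives Qs = 5P - 253. Equilibrium: 269 - 4P = 5P - 253, so 522 = 9P and P* = 58, Q* = 37.
Because the floor (61) lies above the market-clearing price, it is binding.
At P = 61: Qd = 269 - 4·61 = 25 and Qs = 5·61 - 253 = 52.
Quantity traded falls to 25. At Q = 25 the demand price is (269 - 25)/4 = 61 and the supply price is (253 + 25)/5 = 55.6.
Deadweight loss = ½ · (61 - 55.6) · (37 - 25) = ½ · 5.4 · 12 = 32.4.

32.4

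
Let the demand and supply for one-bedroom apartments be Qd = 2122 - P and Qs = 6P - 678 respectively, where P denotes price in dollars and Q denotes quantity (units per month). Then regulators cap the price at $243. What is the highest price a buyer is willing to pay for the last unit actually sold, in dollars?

1342

In a free market, 2122 - P = 6P - 678 gives the equilibrium P* = 400, Q* = 1722.
The ceiling of 243 is below the equilibrium price 400, so it binds.
At P = 243: Qd = 2122 - 243 = 1879 and Qs = 6·243 - 678 = 780.
Only 780 units reach the market. On the demand curve, the marginal buyer's willingness to pay at Q = 780 is (2122 - 780) = 1342.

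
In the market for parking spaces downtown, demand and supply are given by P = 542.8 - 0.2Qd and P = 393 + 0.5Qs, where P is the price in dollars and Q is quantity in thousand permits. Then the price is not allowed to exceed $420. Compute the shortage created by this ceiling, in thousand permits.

560

Rearranging demand gives Qd = 2714 - 5P; rearranging supply gives Qs = 2P - 786. In a free market, 2714 - 5P = 2P - 786 gives the equilibrium P* = 500, Q* = 214.
Because the ceiling (420) lies below the market-clearing price, it is binding.
At P = 420: Qd = 2714 - 5·420 = 614 and Qs = 2·420 - 786 = 54.
Shortage = Qd - Qs = 614 - 54 = 560.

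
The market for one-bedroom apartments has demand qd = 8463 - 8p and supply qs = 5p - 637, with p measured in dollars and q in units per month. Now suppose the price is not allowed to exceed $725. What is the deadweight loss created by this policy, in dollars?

0

Setting quantity demanded equal to quantity supplied, 8463 - 8p = 5p - 637, gives p* = 700 and q* = 2863.
Since 725 is above p* = 700, the ceiling does not bind and the free-market outcome prevails.
Since the control does not bind, no trades are prevented and deadweight loss is zero.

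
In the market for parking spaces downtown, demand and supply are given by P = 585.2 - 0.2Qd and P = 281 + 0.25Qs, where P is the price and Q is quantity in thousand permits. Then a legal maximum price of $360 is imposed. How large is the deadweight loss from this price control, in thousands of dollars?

Rearranging demand gives Qd = 2926 - 5P; rearranging supply gives Qs = 4P - 1124. In a free market, 2926 - 5P = 4P - 1124 gives the equilibrium P* = 450, Q* = 676.
Since 360 < 450, the ceiling is binding.
At P = 360: Qd = 2926 - 5·360 = 1126 and Qs = 4·360 - 1124 = 316.
Quantity traded falls to 316. At Q = 316 the demand price is (2926 - 316)/5 = 522 and the supply price is (1124 + 316)/4 = 360.
Deadweight loss = ½ · (522 - 360) · (676 - 316) = ½ · 162 · 360 = 29160.

29160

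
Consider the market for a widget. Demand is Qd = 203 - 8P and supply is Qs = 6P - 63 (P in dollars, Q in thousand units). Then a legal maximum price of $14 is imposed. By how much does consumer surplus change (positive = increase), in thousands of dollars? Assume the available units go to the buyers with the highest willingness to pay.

Without the control the market clears where 203 - 8P = 6P - 63, i.e. P* = 19 and Q* = 51.
Since 14 < 19, the ceiling is binding.
At P = 14: Qd = 203 - 8·14 = 91 and Qs = 6·14 - 63 = 21.
Consumer surplus without the control is ½ · (25.375 - 19) · 51 = 162.5625.
With the ceiling, 21 units are sold at 14 (assume they go to the highest-value buyers). The demand price at Q = 21 is 22.75, so CS = ½ · [(25.375 - 14) + (22.75 - 14)] · 21 = 211.3125.
Change in consumer surplus = 211.3125 - 162.5625 = 48.75.

48.75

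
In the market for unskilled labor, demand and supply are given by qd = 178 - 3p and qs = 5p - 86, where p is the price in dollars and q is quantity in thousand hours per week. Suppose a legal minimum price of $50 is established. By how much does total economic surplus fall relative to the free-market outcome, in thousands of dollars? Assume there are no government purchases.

Setting quantity demanded equal to quantity supplied, 178 - 3p = 5p - 86, gives p* = 33 and q* = 79.
Because the floor (50) lies above the market-clearing price, it is binding.
At p = 50: qd = 178 - 3·50 = 28 and qs = 5·50 - 86 = 164.
Quantity traded falls to 28. At q = 28 the demand price is (178 - 28)/3 = 50 and the supply price is (86 + 28)/5 = 22.8.
Deadweight loss = ½ · (50 - 22.8) · (79 - 28) = ½ · 27.2 · 51 = 693.6.

693.6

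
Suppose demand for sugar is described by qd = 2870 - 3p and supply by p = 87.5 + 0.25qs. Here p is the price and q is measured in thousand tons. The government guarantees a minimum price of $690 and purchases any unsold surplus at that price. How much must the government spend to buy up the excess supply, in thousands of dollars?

1110900

Rearranging supply gives qs = 4p - 350. Without the control the market clears where 2870 - 3p = 4p - 350, i.e. p* = 460 and q* = 1490.
Since 690 > 460, the floor is binding.
At p = 690: qd = 2870 - 3·690 = 800 and qs = 4·690 - 350 = 2410.
Surplus = qs - qd = 1610.
Government expenditure = surplus × support price = 1610 × 690 = 1110900.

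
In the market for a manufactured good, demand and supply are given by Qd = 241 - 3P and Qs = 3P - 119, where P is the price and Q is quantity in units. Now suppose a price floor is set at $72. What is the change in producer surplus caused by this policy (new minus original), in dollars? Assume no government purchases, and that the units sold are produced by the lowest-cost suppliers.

Setting quantity demanded equal to quantity supplied, 241 - 3P = 3P - 119, gives P* = 60 and Q* = 61.
Because the floor (72) lies above the market-clearing price, it is binding.
At P = 72: Qd = 241 - 3·72 = 25 and Qs = 3·72 - 119 = 97.
Producer surplus without the control is ½ · (60 - 119/3) · 61 = 3721/6.
With the floor, 25 units are sold at 72. The supply price at Q = 25 is 48, so PS = ½ · [(72 - 119/3) + (72 - 48)] · 25 = 4225/6.
Change in producer surplus = 4225/6 - 3721/6 = 84.

84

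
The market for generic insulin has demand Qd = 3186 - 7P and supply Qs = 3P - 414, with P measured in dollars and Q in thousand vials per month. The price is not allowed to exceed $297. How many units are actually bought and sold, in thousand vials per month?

Equilibrium: 3186 - 7P = 3P - 414, so 3600 = 10P and P* = 360, Q* = 666.
The ceiling of 297 is below the equilibrium price 360, so it binds.
At P = 297: Qd = 3186 - 7·297 = 1107 and Qs = 3·297 - 414 = 477.
The quantity actually transacted is the short side, supply: 477.

477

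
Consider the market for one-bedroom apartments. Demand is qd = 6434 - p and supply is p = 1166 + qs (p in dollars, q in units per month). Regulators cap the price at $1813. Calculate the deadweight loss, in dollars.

3948169

Rearranging supply gives qs = p - 1166. Without the control the market clears where 6434 - p = p - 1166, i.e. p* = 3800 and q* = 2634.
Because the ceiling (1813) lies below the market-clearing price, it is binding.
At p = 1813: qd = 6434 - 1813 = 4621 and qs = 1813 - 1166 = 647.
Quantity traded falls to 647. At q = 647 the demand price is 6434 - 647 = 5787 and the supply price is 1166 + 647 = 1813.
Deadweight loss = ½ · (5787 - 1813) · (2634 - 647) = ½ · 3974 · 1987 = 3948169.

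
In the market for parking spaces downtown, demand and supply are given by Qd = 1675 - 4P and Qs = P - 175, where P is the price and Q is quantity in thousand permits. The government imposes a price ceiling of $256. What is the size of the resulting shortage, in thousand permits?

570

In a free market, 1675 - 4P = P - 175 gives the equilibrium P* = 370, Q* = 195.
Because the ceiling (256) lies below the market-clearing price, it is binding.
At P = 256: Qd = 1675 - 4·256 = 651 and Qs = 256 - 175 = 81.
Shortage = Qd - Qs = 651 - 81 = 570.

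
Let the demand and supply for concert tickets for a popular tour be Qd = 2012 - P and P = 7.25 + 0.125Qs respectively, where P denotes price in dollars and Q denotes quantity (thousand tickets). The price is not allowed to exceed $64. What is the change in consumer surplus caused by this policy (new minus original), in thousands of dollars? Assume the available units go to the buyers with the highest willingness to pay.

Rearranging supply gives Qs = 8P - 58. In a free market, 2012 - P = 8P - 58 gives the equilibrium P* = 230, Q* = 1782.
Since 64 < 230, the ceiling is binding.
At P = 64: Qd = 2012 - 64 = 1948 and Qs = 8·64 - 58 = 454.
Consumer surplus without the control is ½ · (2012 - 230) · 1782 = 1587762.
With the ceiling, 454 units are sold at 64 (assume they go to the highest-value buyers). The demand price at Q = 454 is 1558, so CS = ½ · [(2012 - 64) + (1558 - 64)] · 454 = 781334.
Change in consumer surplus = 781334 - 1587762 = -806428.

-806428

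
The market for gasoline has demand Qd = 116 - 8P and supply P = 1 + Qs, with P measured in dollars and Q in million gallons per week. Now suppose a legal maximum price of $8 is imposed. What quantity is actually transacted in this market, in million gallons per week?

Rearranging supply gives Qs = P - 1. Without the control the market clears where 116 - 8P = P - 1, i.e. P* = 13 and Q* = 12.
Since 8 < 13, the ceiling is binding.
At P = 8: Qd = 116 - 8·8 = 52 and Qs = 8 - 1 = 7.
The quantity actually transacted is the short side, supply: 7.

7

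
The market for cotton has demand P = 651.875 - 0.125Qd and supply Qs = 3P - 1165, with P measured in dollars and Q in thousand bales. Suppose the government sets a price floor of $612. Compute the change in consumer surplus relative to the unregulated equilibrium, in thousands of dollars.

-14304

Rearranging demand gives Qd = 5215 - 8P. Without the control the market clears where 5215 - 8P = 3P - 1165, i.e. P* = 580 and Q* = 575.
Since 612 > 580, the floor is binding.
At P = 612: Qd = 5215 - 8·612 = 319 and Qs = 3·612 - 1165 = 671.
Consumer surplus without the control is ½ · (651.875 - 580) · 575 = 20664.0625.
With the floor, consumers buy 319 units at 612, so CS = ½ · (651.875 - 612) · 319 = 6360.0625.
Change in consumer surplus = 6360.0625 - 20664.0625 = -14304.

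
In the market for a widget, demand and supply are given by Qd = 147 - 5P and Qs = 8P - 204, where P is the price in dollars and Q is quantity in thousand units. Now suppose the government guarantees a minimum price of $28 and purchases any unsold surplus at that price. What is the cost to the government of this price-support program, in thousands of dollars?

364

In a free market, 147 - 5P = 8P - 204 gives the equilibrium P* = 27, Q* = 12.
The floor of 28 is above the equilibrium price 27, so it binds.
At P = 28: Qd = 147 - 5·28 = 7 and Qs = 8·28 - 204 = 20.
Surplus = Qs - Qd = 13.
Government expenditure = surplus × support price = 13 × 28 = 364.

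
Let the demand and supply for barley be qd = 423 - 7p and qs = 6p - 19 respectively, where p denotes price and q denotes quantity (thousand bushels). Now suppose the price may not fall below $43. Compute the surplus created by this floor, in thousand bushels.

117

Without the control the market clears where 423 - 7p = 6p - 19, i.e. p* = 34 and q* = 185.
Because the floor (43) lies above the market-clearing price, it is binding.
At p = 43: qd = 423 - 7·43 = 122 and qs = 6·43 - 19 = 239.
Surplus = qs - qd = 239 - 122 = 117.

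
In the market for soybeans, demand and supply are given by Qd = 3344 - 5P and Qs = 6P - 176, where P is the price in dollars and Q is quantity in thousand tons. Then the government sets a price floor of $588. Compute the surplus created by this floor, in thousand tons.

Equilibrium: 3344 - 5P = 6P - 176, so 3520 = 11P and P* = 320, Q* = 1744.
Since 588 > 320, the floor is binding.
At P = 588: Qd = 3344 - 5·588 = 404 and Qs = 6·588 - 176 = 3352.
Surplus = Qs - Qd = 3352 - 404 = 2948.

2948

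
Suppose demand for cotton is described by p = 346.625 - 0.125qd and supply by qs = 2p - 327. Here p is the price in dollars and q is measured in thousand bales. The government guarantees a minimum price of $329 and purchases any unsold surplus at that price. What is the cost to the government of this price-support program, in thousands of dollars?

Rearranging demand gives qd = 2773 - 8p. Without the control the market clears where 2773 - 8p = 2p - 327, i.e. p* = 310 and q* = 293.
The floor of 329 is above the equilibrium price 310, so it binds.
At p = 329: qd = 2773 - 8·329 = 141 and qs = 2·329 - 327 = 331.
Surplus = qs - qd = 190.
Government expenditure = surplus × support price = 190 × 329 = 62510.

62510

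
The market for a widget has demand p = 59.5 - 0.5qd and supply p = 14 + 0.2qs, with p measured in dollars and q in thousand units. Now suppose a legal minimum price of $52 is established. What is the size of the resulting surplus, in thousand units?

Rearranging demand gives qd = 119 - 2p; rearranging supply gives qs = 5p - 70. Equilibrium: 119 - 2p = 5p - 70, so 189 = 7p and p* = 27, q* = 65.
Because the floor (52) lies above the market-clearing price, it is binding.
At p = 52: qd = 119 - 2·52 = 15 and qs = 5·52 - 70 = 190.
Surplus = qs - qd = 190 - 15 = 175.

175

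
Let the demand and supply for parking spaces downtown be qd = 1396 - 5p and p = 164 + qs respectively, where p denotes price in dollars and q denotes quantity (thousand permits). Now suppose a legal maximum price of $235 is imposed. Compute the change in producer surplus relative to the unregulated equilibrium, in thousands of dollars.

-2087.5

Rearranging supply gives qs = p - 164. Without the control the market clears where 1396 - 5p = p - 164, i.e. p* = 260 and q* = 96.
Since 235 < 260, the ceiling is binding.
At p = 235: qd = 1396 - 5·235 = 221 and qs = 235 - 164 = 71.
Producer surplus without the control is ½ · (260 - 164) · 96 = 4608.
With the ceiling, producers sell 71 units at 235, so PS = ½ · (235 - 164) · 71 = 2520.5.
Change in producer surplus = 2520.5 - 4608 = -2087.5.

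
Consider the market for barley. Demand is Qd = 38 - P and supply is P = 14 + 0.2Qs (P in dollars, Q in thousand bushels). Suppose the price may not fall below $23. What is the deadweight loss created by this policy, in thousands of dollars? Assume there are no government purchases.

15

Rearranging supply gives Qs = 5P - 70. Equilibrium: 38 - P = 5P - 70, so 108 = 6P and P* = 18, Q* = 20.
Because the floor (23) lies above the market-clearing price, it is binding.
At P = 23: Qd = 38 - 23 = 15 and Qs = 5·23 - 70 = 45.
Quantity traded falls to 15. At Q = 15 the demand price is 38 - 15 = 23 and the supply price is (70 + 15)/5 = 17.
Deadweight loss = ½ · (23 - 17) · (20 - 15) = ½ · 6 · 5 = 15.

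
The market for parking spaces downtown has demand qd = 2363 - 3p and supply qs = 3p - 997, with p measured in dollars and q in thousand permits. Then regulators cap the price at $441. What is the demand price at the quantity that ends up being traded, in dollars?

Without the control the market clears where 2363 - 3p = 3p - 997, i.e. p* = 560 and q* = 683.
The ceiling of 441 is below the equilibrium price 560, so it binds.
At p = 441: qd = 2363 - 3·441 = 1040 and qs = 3·441 - 997 = 326.
Only 326 units reach the market. On the demand curve, the marginal buyer's willingness to pay at q = 326 is (2363 - 326)/3 = 679.

679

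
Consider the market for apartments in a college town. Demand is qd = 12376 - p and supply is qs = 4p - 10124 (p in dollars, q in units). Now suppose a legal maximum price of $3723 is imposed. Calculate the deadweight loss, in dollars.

6037290

Equilibrium: 12376 - p = 4p - 10124, so 22500 = 5p and p* = 4500, q* = 7876.
Because the ceiling (3723) lies below the market-clearing price, it is binding.
At p = 3723: qd = 12376 - 3723 = 8653 and qs = 4·3723 - 10124 = 4768.
Quantity traded falls to 4768. At q = 4768 the demand price is 12376 - 4768 = 7608 and the supply price is (10124 + 4768)/4 = 3723.
Deadweight loss = ½ · (7608 - 3723) · (7876 - 4768) = ½ · 3885 · 3108 = 6037290.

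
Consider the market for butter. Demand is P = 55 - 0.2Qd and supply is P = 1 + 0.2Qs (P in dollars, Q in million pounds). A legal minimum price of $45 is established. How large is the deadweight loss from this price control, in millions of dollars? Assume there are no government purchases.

1445

Rearranging demand gives Qd = 275 - 5P; rearranging supply gives Qs = 5P - 5. Setting quantity demanded equal to quantity supplied, 275 - 5P = 5P - 5, gives P* = 28 and Q* = 135.
Since 45 > 28, the floor is binding.
At P = 45: Qd = 275 - 5·45 = 50 and Qs = 5·45 - 5 = 220.
Quantity traded falls to 50. At Q = 50 the demand price is (275 - 50)/5 = 45 and the supply price is (5 + 50)/5 = 11.
Deadweight loss = ½ · (45 - 11) · (135 - 50) = ½ · 34 · 85 = 1445.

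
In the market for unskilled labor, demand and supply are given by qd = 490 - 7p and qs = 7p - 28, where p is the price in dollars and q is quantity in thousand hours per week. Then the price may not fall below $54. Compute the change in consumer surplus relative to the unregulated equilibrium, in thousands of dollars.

Without the control the market clears where 490 - 7p = 7p - 28, i.e. p* = 37 and q* = 231.
Since 54 > 37, the floor is binding.
At p = 54: qd = 490 - 7·54 = 112 and qs = 7·54 - 28 = 350.
Consumer surplus without the control is ½ · (70 - 37) · 231 = 3811.5.
With the floor, consumers buy 112 units at 54, so CS = ½ · (70 - 54) · 112 = 896.
Change in consumer surplus = 896 - 3811.5 = -2915.5.

-2915.5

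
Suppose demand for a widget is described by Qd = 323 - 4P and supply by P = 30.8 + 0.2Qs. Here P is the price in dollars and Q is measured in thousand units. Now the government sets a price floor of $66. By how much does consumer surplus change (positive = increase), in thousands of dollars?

Rearranging supply gives Qs = 5P - 154. In a free market, 323 - 4P = 5P - 154 gives the equilibrium P* = 53, Q* = 111.
The floor of 66 is above the equilibrium price 53, so it binds.
At P = 66: Qd = 323 - 4·66 = 59 and Qs = 5·66 - 154 = 176.
Consumer surplus without the control is ½ · (80.75 - 53) · 111 = 1540.125.
With the floor, consumers buy 59 units at 66, so CS = ½ · (80.75 - 66) · 59 = 435.125.
Change in consumer surplus = 435.125 - 1540.125 = -1105.

-1105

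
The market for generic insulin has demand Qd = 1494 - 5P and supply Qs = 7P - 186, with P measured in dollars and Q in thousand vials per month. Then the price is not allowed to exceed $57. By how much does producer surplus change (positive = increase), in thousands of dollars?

-41790.5

Without the control the market clears where 1494 - 5P = 7P - 186, i.e. P* = 140 and Q* = 794.
The ceiling of 57 is below the equilibrium price 140, so it binds.
At P = 57: Qd = 1494 - 5·57 = 1209 and Qs = 7·57 - 186 = 213.
Producer surplus without the control is ½ · (140 - 186/7) · 794 = 315218/7.
With the ceiling, producers sell 213 units at 57, so PS = ½ · (57 - 186/7) · 213 = 45369/14.
Change in producer surplus = 45369/14 - 315218/7 = -41790.5.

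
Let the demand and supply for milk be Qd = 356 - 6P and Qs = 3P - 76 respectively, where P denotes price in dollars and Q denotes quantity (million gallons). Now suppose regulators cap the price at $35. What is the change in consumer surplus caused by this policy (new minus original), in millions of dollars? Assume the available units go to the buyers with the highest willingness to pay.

Setting quantity demanded equal to quantity supplied, 356 - 6P = 3P - 76, gives P* = 48 and Q* = 68.
Since 35 < 48, the ceiling is binding.
At P = 35: Qd = 356 - 6·35 = 146 and Qs = 3·35 - 76 = 29.
Consumer surplus without the control is ½ · (178/3 - 48) · 68 = 1156/3.
With the ceiling, 29 units are sold at 35 (assume they go to the highest-value buyers). The demand price at Q = 29 is 54.5, so CS = ½ · [(178/3 - 35) + (54.5 - 35)] · 29 = 7627/12.
Change in consumer surplus = 7627/12 - 1156/3 = 250.25.

250.25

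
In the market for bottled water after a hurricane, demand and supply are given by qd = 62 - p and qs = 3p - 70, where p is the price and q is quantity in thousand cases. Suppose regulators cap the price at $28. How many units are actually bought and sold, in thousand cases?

14

In a free market, 62 - p = 3p - 70 gives the equilibrium p* = 33, q* = 29.
Since 28 < 33, the ceiling is binding.
At p = 28: qd = 62 - 28 = 34 and qs = 3·28 - 70 = 14.
The quantity actually transacted is the short side, supply: 14.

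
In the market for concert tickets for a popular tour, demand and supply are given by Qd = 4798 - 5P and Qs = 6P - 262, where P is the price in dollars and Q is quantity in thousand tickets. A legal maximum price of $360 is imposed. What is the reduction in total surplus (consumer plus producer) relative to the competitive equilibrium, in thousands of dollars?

66000

In a free market, 4798 - 5P = 6P - 262 gives the equilibrium P* = 460, Q* = 2498.
Because the ceiling (360) lies below the market-clearing price, it is binding.
At P = 360: Qd = 4798 - 5·360 = 2998 and Qs = 6·360 - 262 = 1898.
Quantity traded falls to 1898. At Q = 1898 the demand price is (4798 - 1898)/5 = 580 and the supply price is (262 + 1898)/6 = 360.
Deadweight loss = ½ · (580 - 360) · (2498 - 1898) = ½ · 220 · 600 = 66000.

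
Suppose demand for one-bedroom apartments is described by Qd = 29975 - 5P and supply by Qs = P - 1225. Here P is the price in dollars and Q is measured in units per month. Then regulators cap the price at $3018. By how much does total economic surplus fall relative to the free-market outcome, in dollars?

In a free market, 29975 - 5P = P - 1225 gives the equilibrium P* = 5200, Q* = 3975.
Because the ceiling (3018) lies below the market-clearing price, it is binding.
At P = 3018: Qd = 29975 - 5·3018 = 14885 and Qs = 3018 - 1225 = 1793.
Quantity traded falls to 1793. At Q = 1793 the demand price is (29975 - 1793)/5 = 5636.4 and the supply price is 1225 + 1793 = 3018.
Deadweight loss = ½ · (5636.4 - 3018) · (3975 - 1793) = ½ · 2618.4 · 2182 = 2856674.4.

2856674.4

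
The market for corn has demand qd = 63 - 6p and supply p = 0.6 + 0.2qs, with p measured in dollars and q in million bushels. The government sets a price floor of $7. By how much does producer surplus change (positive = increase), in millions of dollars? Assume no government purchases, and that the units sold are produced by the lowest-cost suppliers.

17.4

Rearranging supply gives qs = 5p - 3. Equilibrium: 63 - 6p = 5p - 3, so 66 = 11p and p* = 6, q* = 27.
The floor of 7 is above the equilibrium price 6, so it binds.
At p = 7: qd = 63 - 6·7 = 21 and qs = 5·7 - 3 = 32.
Producer surplus without the control is ½ · (6 - 0.6) · 27 = 72.9.
With the floor, 21 units are sold at 7. The supply price at q = 21 is 4.8, so PS = ½ · [(7 - 0.6) + (7 - 4.8)] · 21 = 90.3.
Change in producer surplus = 90.3 - 72.9 = 17.4.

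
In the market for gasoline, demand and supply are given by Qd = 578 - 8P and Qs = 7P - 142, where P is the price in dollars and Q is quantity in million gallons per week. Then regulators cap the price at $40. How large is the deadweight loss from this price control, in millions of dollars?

In a free market, 578 - 8P = 7P - 142 gives the equilibrium P* = 48, Q* = 194.
Because the ceiling (40) lies below the market-clearing price, it is binding.
At P = 40: Qd = 578 - 8·40 = 258 and Qs = 7·40 - 142 = 138.
Quantity traded falls to 138. At Q = 138 the demand price is (578 - 138)/8 = 55 and the supply price is (142 + 138)/7 = 40.
Deadweight loss = ½ · (55 - 40) · (194 - 138) = ½ · 15 · 56 = 420.

420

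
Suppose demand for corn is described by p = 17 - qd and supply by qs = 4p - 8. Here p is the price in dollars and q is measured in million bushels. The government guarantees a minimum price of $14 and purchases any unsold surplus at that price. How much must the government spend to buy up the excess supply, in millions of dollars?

630

Rearranging demand gives qd = 17 - p. In a free market, 17 - p = 4p - 8 gives the equilibrium p* = 5, q* = 12.
Since 14 > 5, the floor is binding.
At p = 14: qd = 17 - 14 = 3 and qs = 4·14 - 8 = 48.
Surplus = qs - qd = 45.
Government expenditure = surplus × support price = 45 × 14 = 630.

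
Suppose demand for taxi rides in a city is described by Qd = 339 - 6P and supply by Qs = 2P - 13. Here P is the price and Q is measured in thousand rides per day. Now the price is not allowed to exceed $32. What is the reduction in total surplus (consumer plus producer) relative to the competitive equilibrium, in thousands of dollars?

Setting quantity demanded equal to quantity supplied, 339 - 6P = 2P - 13, gives P* = 44 and Q* = 75.
Because the ceiling (32) lies below the market-clearing price, it is binding.
At P = 32: Qd = 339 - 6·32 = 147 and Qs = 2·32 - 13 = 51.
Quantity traded falls to 51. At Q = 51 the demand price is (339 - 51)/6 = 48 and the supply price is (13 + 51)/2 = 32.
Deadweight loss = ½ · (48 - 32) · (75 - 51) = ½ · 16 · 24 = 192.

192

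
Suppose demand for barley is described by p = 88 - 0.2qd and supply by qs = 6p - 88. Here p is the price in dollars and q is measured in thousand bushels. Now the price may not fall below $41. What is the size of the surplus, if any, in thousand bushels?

0

Rearranging demand gives qd = 440 - 5p. Equilibrium: 440 - 5p = 6p - 88, so 528 = 11p and p* = 48, q* = 200.
The floor of 41 is below the equilibrium price 48, so it is not binding; the market clears at p* = 48, q* = 200.
Since the control does not bind, there is no surplus.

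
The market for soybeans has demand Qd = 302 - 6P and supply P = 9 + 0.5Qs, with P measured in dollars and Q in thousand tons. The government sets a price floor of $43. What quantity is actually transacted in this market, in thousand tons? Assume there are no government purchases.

44

Rearranging supply gives Qs = 2P - 18. In a free market, 302 - 6P = 2P - 18 gives the equilibrium P* = 40, Q* = 62.
Because the floor (43) lies above the market-clearing price, it is binding.
At P = 43: Qd = 302 - 6·43 = 44 and Qs = 2·43 - 18 = 68.
The quantity actually transacted is the short side, demand: 44.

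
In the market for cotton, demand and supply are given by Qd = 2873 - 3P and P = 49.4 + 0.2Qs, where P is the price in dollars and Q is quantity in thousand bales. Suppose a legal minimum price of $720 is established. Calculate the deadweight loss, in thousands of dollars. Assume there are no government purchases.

Rearranging supply gives Qs = 5P - 247. Without the control the market clears where 2873 - 3P = 5P - 247, i.e. P* = 390 and Q* = 1703.
Since 720 > 390, the floor is binding.
At P = 720: Qd = 2873 - 3·720 = 713 and Qs = 5·720 - 247 = 3353.
Quantity traded falls to 713. At Q = 713 the demand price is (2873 - 713)/3 = 720 and the supply price is (247 + 713)/5 = 192.
Deadweight loss = ½ · (720 - 192) · (1703 - 713) = ½ · 528 · 990 = 261360.

261360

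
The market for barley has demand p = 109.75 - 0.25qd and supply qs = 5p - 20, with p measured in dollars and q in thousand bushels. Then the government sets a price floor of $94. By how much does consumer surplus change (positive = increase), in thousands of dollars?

-6407

Rearranging demand gives qd = 439 - 4p. Equilibrium: 439 - 4p = 5p - 20, so 459 = 9p and p* = 51, q* = 235.
Because the floor (94) lies above the market-clearing price, it is binding.
At p = 94: qd = 439 - 4·94 = 63 and qs = 5·94 - 20 = 450.
Consumer surplus without the control is ½ · (109.75 - 51) · 235 = 6903.125.
With the floor, consumers buy 63 units at 94, so CS = ½ · (109.75 - 94) · 63 = 496.125.
Change in consumer surplus = 496.125 - 6903.125 = -6407.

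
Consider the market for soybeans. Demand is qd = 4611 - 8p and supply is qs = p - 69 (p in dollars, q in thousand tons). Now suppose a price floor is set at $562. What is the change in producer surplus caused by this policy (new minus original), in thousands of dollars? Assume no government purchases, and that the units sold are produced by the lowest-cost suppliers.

Equilibrium: 4611 - 8p = p - 69, so 4680 = 9p and p* = 520, q* = 451.
Because the floor (562) lies above the market-clearing price, it is binding.
At p = 562: qd = 4611 - 8·562 = 115 and qs = 562 - 69 = 493.
Producer surplus without the control is ½ · (520 - 69) · 451 = 101700.5.
With the floor, 115 units are sold at 562. The supply price at q = 115 is 184, so PS = ½ · [(562 - 69) + (562 - 184)] · 115 = 50082.5.
Change in producer surplus = 50082.5 - 101700.5 = -51618.

-51618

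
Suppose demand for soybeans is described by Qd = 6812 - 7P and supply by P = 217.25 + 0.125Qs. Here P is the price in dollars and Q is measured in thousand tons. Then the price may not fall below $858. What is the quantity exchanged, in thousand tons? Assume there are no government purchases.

Rearranging supply gives Qs = 8P - 1738. Equilibrium: 6812 - 7P = 8P - 1738, so 8550 = 15P and P* = 570, Q* = 2822.
The floor of 858 is above the equilibrium price 570, so it binds.
At P = 858: Qd = 6812 - 7·858 = 806 and Qs = 8·858 - 1738 = 5126.
The quantity actually transacted is the short side, demand: 806.

806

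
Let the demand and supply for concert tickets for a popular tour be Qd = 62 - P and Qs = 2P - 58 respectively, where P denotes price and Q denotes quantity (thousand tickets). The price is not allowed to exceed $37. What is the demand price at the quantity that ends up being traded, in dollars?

46

Setting quantity demanded equal to quantity supplied, 62 - P = 2P - 58, gives P* = 40 and Q* = 22.
Since 37 < 40, the ceiling is binding.
At P = 37: Qd = 62 - 37 = 25 and Qs = 2·37 - 58 = 16.
Only 16 units reach the market. On the demand curve, the marginal buyer's willingness to pay at Q = 16 is (62 - 16) = 46.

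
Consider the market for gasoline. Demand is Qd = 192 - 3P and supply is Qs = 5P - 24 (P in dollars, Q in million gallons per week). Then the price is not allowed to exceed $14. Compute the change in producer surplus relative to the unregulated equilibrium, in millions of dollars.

Without the control the market clears where 192 - 3P = 5P - 24, i.e. P* = 27 and Q* = 111.
Since 14 < 27, the ceiling is binding.
At P = 14: Qd = 192 - 3·14 = 150 and Qs = 5·14 - 24 = 46.
Producer surplus without the control is ½ · (27 - 4.8) · 111 = 1232.1.
With the ceiling, producers sell 46 units at 14, so PS = ½ · (14 - 4.8) · 46 = 211.6.
Change in producer surplus = 211.6 - 1232.1 = -1020.5.

-1020.5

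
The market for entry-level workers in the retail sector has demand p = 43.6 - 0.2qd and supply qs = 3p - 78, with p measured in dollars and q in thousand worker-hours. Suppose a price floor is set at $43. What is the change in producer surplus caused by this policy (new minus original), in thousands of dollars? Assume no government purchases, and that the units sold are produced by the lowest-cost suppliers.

-132

Rearranging demand gives qd = 218 - 5p. Equilibrium: 218 - 5p = 3p - 78, so 296 = 8p and p* = 37, q* = 33.
The floor of 43 is above the equilibrium price 37, so it binds.
At p = 43: qd = 218 - 5·43 = 3 and qs = 3·43 - 78 = 51.
Producer surplus without the control is ½ · (37 - 26) · 33 = 181.5.
With the floor, 3 units are sold at 43. The supply price at q = 3 is 27, so PS = ½ · [(43 - 26) + (43 - 27)] · 3 = 49.5.
Change in producer surplus = 49.5 - 181.5 = -132.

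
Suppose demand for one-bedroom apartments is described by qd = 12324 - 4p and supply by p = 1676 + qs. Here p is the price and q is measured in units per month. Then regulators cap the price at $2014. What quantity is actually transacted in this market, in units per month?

338

Rearranging supply gives qs = p - 1676. Without the control the market clears where 12324 - 4p = p - 1676, i.e. p* = 2800 and q* = 1124.
Because the ceiling (2014) lies below the market-clearing price, it is binding.
At p = 2014: qd = 12324 - 4·2014 = 4268 and qs = 2014 - 1676 = 338.
The quantity actually transacted is the short side, supply: 338.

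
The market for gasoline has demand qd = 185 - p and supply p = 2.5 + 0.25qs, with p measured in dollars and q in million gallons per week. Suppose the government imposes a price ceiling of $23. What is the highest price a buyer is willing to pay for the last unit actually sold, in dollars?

Rearranging supply gives qs = 4p - 10. In a free market, 185 - p = 4p - 10 gives the equilibrium p* = 39, q* = 146.
Because the ceiling (23) lies below the market-clearing price, it is binding.
At p = 23: qd = 185 - 23 = 162 and qs = 4·23 - 10 = 82.
Only 82 units reach the market. On the demand curve, the marginal buyer's willingness to pay at q = 82 is (185 - 82) = 103.

103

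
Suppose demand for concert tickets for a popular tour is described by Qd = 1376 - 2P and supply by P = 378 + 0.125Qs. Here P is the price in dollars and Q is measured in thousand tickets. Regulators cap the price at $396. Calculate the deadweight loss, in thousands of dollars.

38720

Rearranging supply gives Qs = 8P - 3024. Setting quantity demanded equal to quantity supplied, 1376 - 2P = 8P - 3024, gives P* = 440 and Q* = 496.
The ceiling of 396 is below the equilibrium price 440, so it binds.
At P = 396: Qd = 1376 - 2·396 = 584 and Qs = 8·396 - 3024 = 144.
Quantity traded falls to 144. At Q = 144 the demand price is (1376 - 144)/2 = 616 and the supply price is (3024 + 144)/8 = 396.
Deadweight loss = ½ · (616 - 396) · (496 - 144) = ½ · 220 · 352 = 38720.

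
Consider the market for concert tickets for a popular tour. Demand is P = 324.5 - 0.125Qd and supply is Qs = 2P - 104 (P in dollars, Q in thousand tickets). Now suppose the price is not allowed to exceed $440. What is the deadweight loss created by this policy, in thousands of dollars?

Rearranging demand gives Qd = 2596 - 8P. In a free market, 2596 - 8P = 2P - 104 gives the equilibrium P* = 270, Q* = 436.
The ceiling of 440 is above the equilibrium price 270, so it is not binding; the market clears at P* = 270, Q* = 436.
Since the control does not bind, no trades are prevented and deadweight loss is zero.

0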